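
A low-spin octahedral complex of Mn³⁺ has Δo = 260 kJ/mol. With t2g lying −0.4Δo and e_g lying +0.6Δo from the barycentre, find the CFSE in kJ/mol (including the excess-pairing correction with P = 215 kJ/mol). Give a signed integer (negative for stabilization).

-201

Mn sits in group 7; removing 3 electrons leaves Mn³⁺ with 7 − 3 = 4 d electrons.
Electron filling gives t2g^4 e_g^0.
Orbital CFSE = 4(-0.4) + 0(0.6) = -1.6Δo = -1.6 × 260 = -416 kJ/mol.
Relative to high-spin t2g^3 e_g^1 (0 paired), the low-spin configuration has 1 additional pair, contributing +1 × 215 = +215 kJ/mol.
Overall CFSE = -416 + 215 = -201 kJ/mol.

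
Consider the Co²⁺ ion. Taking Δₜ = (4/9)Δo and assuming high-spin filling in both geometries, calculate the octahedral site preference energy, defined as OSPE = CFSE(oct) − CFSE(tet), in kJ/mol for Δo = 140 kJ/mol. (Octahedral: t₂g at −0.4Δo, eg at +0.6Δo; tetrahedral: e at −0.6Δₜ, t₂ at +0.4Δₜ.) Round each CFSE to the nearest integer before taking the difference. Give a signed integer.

-37

Co is in group 9, so Co²⁺ is d⁷ (9 − 2 = 7).
In an octahedral site d⁷ (HS) is t₂g⁵ eg², giving CFSE(oct) = -0.8Δo = -112 kJ/mol.
In a tetrahedral site the filling is e⁴ t₂³: CFSE(tet) = -1.2Δₜ = -1.2 × (4/9)(140) = -75 kJ/mol.
OSPE = -112 − (-75) = -37 kJ/mol.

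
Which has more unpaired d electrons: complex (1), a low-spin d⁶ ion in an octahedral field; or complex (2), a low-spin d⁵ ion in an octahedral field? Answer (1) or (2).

(2)

(1): t₂g⁶ eg⁰ → 0 unpaired.
(2): t2g^5 e_g^0 → 1 unpaired.
So (2) has more unpaired electrons.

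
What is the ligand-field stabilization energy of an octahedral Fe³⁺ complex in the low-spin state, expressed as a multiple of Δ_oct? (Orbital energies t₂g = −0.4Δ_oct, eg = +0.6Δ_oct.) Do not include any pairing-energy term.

Group 8 minus oxidation state +3 gives a d⁵ configuration for Fe³⁺.
Configuration: t₂g⁵ eg⁰.
CFSE = 5(-0.4Δ_oct) + 0(0.6Δ_oct) = -2.0Δ_oct + 0.0Δ_oct = -2.0Δ_oct.

-2.0 Δ_oct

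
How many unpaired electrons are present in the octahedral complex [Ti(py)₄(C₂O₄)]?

Ligand charges: 4×(+0) from py and 1×(-2) from C₂O₄²⁻ sum to -2; with overall charge +0, Ti is +2.
Ti²⁺: group 4, so d-count = 4 − 2 = 2.
Configuration: t₂g² eg⁰, giving 2 unpaired electrons.

2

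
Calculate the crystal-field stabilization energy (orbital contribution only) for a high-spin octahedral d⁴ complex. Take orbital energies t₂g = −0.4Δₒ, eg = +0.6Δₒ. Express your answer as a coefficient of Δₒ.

-0.6 Δₒ

Configuration: t₂g³ eg¹.
CFSE = 3(-0.4Δₒ) + 1(0.6Δₒ) = -1.2Δₒ + 0.6Δₒ = -0.6Δₒ.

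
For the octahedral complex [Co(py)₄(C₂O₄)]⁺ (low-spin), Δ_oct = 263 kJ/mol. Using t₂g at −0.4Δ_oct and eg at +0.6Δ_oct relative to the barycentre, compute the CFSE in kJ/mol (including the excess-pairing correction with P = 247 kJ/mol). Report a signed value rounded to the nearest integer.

Ligand charges: 4×(+0) from py and 1×(-2) from C₂O₄²⁻ sum to -2; with overall charge +1, Co is +3.
Co³⁺: group 9, so d-count = 9 − 3 = 6.
Configuration: t₂g⁶ eg⁰.
Orbital CFSE = 6(-0.4) + 0(0.6) = -2.4Δ_oct = -2.4 × 263 = -631 kJ/mol.
Pairing penalty: 3 pairs vs 1 in the high-spin reference → 2 extra × P = 494 kJ/mol.
Combining: -631 + 494 = -137 kJ/mol.

-137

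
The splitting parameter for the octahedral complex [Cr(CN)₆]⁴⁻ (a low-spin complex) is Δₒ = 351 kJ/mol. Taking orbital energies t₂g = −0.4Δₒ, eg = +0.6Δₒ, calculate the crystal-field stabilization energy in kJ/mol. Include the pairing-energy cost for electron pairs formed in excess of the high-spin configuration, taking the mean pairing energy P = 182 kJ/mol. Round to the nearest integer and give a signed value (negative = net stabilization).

Each CN⁻ contributes -1; 6 × (-1) = -6. With overall charge -4, Cr is in the +2 oxidation state.
Cr²⁺: group 6, so d-count = 6 − 2 = 4.
The d⁴ electrons fill as t₂g⁴ eg⁰.
CFSE(orbital) = 4×(-0.4Δₒ) + 0×(0.6Δₒ) = -1.6Δₒ; with Δₒ = 351 kJ/mol that is -562 kJ/mol.
Relative to high-spin t₂g³ eg¹ (0 paired), the low-spin configuration has 1 additional pair, contributing +1 × 182 = +182 kJ/mol.
Overall CFSE = -562 + 182 = -380 kJ/mol.

-380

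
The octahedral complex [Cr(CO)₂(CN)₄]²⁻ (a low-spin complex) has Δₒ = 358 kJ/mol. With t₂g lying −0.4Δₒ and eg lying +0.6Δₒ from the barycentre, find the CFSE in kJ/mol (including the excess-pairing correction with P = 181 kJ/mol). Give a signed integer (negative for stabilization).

Ligand charges: 2×(+0) from CO and 4×(-1) from CN⁻ sum to -4; with overall charge -2, Cr is +2.
Cr is in group 6, so Cr²⁺ is d⁴ (6 − 2 = 4).
Electron filling gives t₂g⁴ eg⁰.
CFSE(orbital) = 4×(-0.4Δₒ) + 0×(0.6Δₒ) = -1.6Δₒ; with Δₒ = 358 kJ/mol that is -573 kJ/mol.
Relative to high-spin t₂g³ eg¹ (0 paired), the low-spin configuration has 1 additional pair, contributing +1 × 181 = +181 kJ/mol.
Net CFSE = -573 + 181 = -392 kJ/mol.

-392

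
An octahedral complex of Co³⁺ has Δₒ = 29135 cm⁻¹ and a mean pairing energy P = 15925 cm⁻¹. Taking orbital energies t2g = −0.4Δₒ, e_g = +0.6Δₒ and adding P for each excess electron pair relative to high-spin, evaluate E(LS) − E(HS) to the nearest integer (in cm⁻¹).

Co³⁺: group 9, so d-count = 9 − 3 = 6.
High-spin d⁶ fills as t2g^4 e_g^2 with CFSE 4(−0.4) + 2(+0.6) = -0.4Δₒ = -11654 cm⁻¹.
Low-spin: t2g^6 e_g^0, orbital CFSE = -2.4Δₒ = -69924 cm⁻¹; plus 2 excess pairs × P = +31850 cm⁻¹; total -38074 cm⁻¹.
E(LS) − E(HS) = -38074 − (-11654) = -26420 cm⁻¹.

-26420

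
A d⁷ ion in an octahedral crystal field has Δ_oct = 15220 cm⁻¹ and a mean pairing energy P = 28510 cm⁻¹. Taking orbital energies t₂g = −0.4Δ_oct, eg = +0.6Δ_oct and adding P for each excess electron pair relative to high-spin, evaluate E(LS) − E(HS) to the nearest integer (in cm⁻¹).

High-spin d⁷ fills as t₂g⁵ eg² with CFSE 5(−0.4) + 2(+0.6) = -0.8Δ_oct = -12176 cm⁻¹.
For low-spin the configuration is t₂g⁶ eg¹: orbital energy -1.8 × 15220 = -27396 cm⁻¹, and 1 additional pair relative to high-spin adds 28510 cm⁻¹, giving 1114 cm⁻¹.
Thus E(LS) − E(HS) = 13290 cm⁻¹.

13290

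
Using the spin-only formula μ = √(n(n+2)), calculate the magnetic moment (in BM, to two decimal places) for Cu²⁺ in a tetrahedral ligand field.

1.73 BM

Group 11 minus oxidation state +2 gives a d⁹ configuration for Cu²⁺.
Tetrahedral splitting is small, so the complex is high-spin.
Configuration: e⁴ t₂⁵ → 1 unpaired electron.
μ(spin-only) = √[1(1+2)] = √3 ≈ 1.73 BM.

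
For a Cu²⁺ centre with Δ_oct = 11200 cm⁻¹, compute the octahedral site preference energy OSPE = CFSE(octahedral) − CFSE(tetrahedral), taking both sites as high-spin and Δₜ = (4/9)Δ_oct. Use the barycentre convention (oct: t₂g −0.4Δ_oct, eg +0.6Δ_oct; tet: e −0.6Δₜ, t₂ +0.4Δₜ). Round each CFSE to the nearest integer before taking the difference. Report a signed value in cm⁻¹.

-4729

Cu sits in group 11; removing 2 electrons leaves Cu²⁺ with 11 − 2 = 9 d electrons.
Octahedral high-spin t2g^6 e_g^3: CFSE = -0.6 × 11200 = -6720 cm⁻¹.
Tetrahedral e^4 t2^5 gives -0.4Δₜ = -0.4 × (4/9) × 11200 = -1991 cm⁻¹.
OSPE = CFSE(oct) − CFSE(tet) = -6720 − (-1991) = -4729 cm⁻¹.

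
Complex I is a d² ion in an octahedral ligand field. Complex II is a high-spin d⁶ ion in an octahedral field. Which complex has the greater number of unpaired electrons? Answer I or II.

I: t2g^2 e_g^0 → 2 unpaired.
II: t2g^4 e_g^2 → 4 unpaired.
So II has more unpaired electrons.

II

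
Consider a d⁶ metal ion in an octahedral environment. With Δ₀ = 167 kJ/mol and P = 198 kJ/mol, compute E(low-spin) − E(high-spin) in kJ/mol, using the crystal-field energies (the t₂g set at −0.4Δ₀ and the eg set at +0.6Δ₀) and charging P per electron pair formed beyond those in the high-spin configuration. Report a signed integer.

High-spin: t₂g⁴ eg², CFSE = -0.4Δ₀ = -67 kJ/mol.
For low-spin the configuration is t₂g⁶ eg⁰: orbital energy -2.4 × 167 = -401 kJ/mol, and 2 additional pairs relative to high-spin add 396 kJ/mol, giving -5 kJ/mol.
The difference is -5 − (-67) = 62 kJ/mol, so high-spin lies lower.

62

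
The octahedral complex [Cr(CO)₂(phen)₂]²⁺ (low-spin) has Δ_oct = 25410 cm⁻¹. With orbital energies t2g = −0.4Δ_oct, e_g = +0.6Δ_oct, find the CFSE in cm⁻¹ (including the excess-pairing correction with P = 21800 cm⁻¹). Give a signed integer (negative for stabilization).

-18856

Ligand charges: 2×(+0) from CO and 2×(+0) from phen sum to +0; with overall charge +2, Cr is +2.
Cr sits in group 6; removing 2 electrons leaves Cr²⁺ with 6 − 2 = 4 d electrons.
Electron filling gives t2g^4 e_g^0.
The orbital stabilization is -1.6Δ_oct = -1.6 × 25410 = -40656 cm⁻¹.
Relative to high-spin t2g^3 e_g^1 (0 paired), the low-spin configuration has 1 additional pair, contributing +1 × 21800 = +21800 cm⁻¹.
Net CFSE = -40656 + 21800 = -18856 cm⁻¹.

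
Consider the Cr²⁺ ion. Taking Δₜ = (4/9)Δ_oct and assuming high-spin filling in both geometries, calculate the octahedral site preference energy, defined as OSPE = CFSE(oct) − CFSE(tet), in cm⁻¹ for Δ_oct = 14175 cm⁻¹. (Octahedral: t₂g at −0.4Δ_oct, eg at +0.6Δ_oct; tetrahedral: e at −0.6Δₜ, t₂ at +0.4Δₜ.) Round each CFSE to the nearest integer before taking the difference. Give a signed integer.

Group 6 minus oxidation state +2 gives a d⁴ configuration for Cr²⁺.
Octahedral (high-spin): t₂g³ eg¹, CFSE = 3(−0.4) + 1(+0.6) = -0.6Δ_oct = -0.6 × 14175 = -8505 cm⁻¹.
In a tetrahedral site the filling is e² t₂²: CFSE(tet) = -0.4Δₜ = -0.4 × (4/9)(14175) = -2520 cm⁻¹.
Subtracting, OSPE = -8505 − (-2520) = -5985 cm⁻¹.

-5985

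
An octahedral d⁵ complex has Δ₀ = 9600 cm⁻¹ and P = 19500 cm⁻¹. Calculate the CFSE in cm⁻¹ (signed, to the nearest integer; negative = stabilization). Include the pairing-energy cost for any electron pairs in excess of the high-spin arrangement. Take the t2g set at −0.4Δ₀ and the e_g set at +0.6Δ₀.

0

Δ₀ < P, so pairing is avoided: the ground state is high-spin.
Filling d⁵ accordingly: t2g^3 e_g^2.
Orbital CFSE = 0.0Δ₀ = 0.0 × 9600 = 0 cm⁻¹.
High-spin has no excess pairs, so no pairing correction applies.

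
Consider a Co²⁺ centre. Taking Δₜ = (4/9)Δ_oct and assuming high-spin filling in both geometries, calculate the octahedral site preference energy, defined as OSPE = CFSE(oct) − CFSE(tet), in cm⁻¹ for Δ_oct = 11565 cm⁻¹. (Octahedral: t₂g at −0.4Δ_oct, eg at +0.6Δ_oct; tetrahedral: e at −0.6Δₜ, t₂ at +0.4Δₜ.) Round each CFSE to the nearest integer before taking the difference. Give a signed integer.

Group 9 minus oxidation state +2 gives a d⁷ configuration for Co²⁺.
Octahedral high-spin t2g^5 e_g^2: CFSE = -0.8 × 11565 = -9252 cm⁻¹.
Tetrahedral: e^4 t2^3, CFSE = 4(−0.6) + 3(+0.4) = -1.2Δₜ = -1.2 × (4/9) × 11565 = -6168 cm⁻¹.
Subtracting, OSPE = -9252 − (-6168) = -3084 cm⁻¹.

-3084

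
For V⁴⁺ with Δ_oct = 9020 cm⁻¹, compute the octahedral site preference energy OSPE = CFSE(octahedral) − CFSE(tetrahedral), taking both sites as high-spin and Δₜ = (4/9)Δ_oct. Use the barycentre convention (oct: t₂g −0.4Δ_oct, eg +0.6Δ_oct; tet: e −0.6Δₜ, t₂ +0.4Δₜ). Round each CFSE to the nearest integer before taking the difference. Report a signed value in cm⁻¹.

-1203

V is in group 5, so V⁴⁺ is d¹ (5 − 4 = 1).
Octahedral high-spin t2g^1 e_g^0: CFSE = -0.4 × 9020 = -3608 cm⁻¹.
Tetrahedral e^1 t2^0 gives -0.6Δₜ = -0.6 × (4/9) × 9020 = -2405 cm⁻¹.
OSPE = -3608 − (-2405) = -1203 cm⁻¹.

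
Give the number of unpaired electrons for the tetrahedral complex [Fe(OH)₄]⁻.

5

Each OH⁻ contributes -1; 4 × (-1) = -4. With overall charge -1, Fe is in the +3 oxidation state.
Fe is in group 8, so Fe³⁺ is d⁵ (8 − 3 = 5).
Tetrahedral splitting is small, so the complex is high-spin.
Configuration: e^2 t2^3, giving 5 unpaired electrons.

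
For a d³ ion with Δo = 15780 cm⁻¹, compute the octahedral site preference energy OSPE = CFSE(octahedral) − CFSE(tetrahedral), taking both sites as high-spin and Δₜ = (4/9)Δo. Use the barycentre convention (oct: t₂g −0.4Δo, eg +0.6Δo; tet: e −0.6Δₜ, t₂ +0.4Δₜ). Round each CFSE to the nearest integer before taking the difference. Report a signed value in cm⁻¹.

Octahedral (high-spin): t2g^3 e_g^0, CFSE = 3(−0.4) + 0(+0.6) = -1.2Δo = -1.2 × 15780 = -18936 cm⁻¹.
In a tetrahedral site the filling is e^2 t2^1: CFSE(tet) = -0.8Δₜ = -0.8 × (4/9)(15780) = -5611 cm⁻¹.
OSPE = CFSE(oct) − CFSE(tet) = -18936 − (-5611) = -13325 cm⁻¹.

-13325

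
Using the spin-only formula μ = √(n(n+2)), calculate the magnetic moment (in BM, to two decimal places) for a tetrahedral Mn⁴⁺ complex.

Mn⁴⁺: group 7, so d-count = 7 − 4 = 3.
With tetrahedral geometry the complex is necessarily high-spin.
Configuration: e² t₂¹ → 3 unpaired electrons.
μ(spin-only) = √[3(3+2)] = √15 ≈ 3.87 BM.

3.87 BM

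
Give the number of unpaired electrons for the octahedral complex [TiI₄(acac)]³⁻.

Ligand charges: 4×(-1) from I⁻ and 1×(-1) from acac⁻ sum to -5; with overall charge -3, Ti is +2.
Ti is in group 4, so Ti²⁺ is d² (4 − 2 = 2).
Configuration: t₂g² eg⁰, giving 2 unpaired electrons.

2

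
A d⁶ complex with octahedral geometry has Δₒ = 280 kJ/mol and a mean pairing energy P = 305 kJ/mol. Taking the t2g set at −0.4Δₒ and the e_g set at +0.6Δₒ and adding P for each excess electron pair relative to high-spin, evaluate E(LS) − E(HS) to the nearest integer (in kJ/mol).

High-spin: t2g^4 e_g^2, CFSE = -0.4Δₒ = -112 kJ/mol.
Low-spin t2g^6 e_g^0 gives -2.4Δₒ = -672 kJ/mol, but forming 2 extra pairs costs 2P = 610 kJ/mol, so E(LS) = -672 + 610 = -62 kJ/mol.
E(LS) − E(HS) = -62 − (-112) = 50 kJ/mol.

50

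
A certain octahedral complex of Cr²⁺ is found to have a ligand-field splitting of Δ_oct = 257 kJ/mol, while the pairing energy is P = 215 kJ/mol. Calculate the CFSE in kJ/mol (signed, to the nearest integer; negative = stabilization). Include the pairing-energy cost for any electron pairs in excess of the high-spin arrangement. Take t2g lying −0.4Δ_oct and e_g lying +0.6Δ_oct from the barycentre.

Cr sits in group 6; removing 2 electrons leaves Cr²⁺ with 6 − 2 = 4 d electrons.
Δ_oct > P, so pairing is preferred: the ground state is low-spin.
That gives t2g^4 e_g^0.
Orbital CFSE = -1.6Δ_oct = -1.6 × 257 = -411 kJ/mol.
Excess pairs vs high-spin: 1 − 0 = 1; pairing cost = +215 kJ/mol.
Net CFSE = -411 + 215 = -196 kJ/mol.

-196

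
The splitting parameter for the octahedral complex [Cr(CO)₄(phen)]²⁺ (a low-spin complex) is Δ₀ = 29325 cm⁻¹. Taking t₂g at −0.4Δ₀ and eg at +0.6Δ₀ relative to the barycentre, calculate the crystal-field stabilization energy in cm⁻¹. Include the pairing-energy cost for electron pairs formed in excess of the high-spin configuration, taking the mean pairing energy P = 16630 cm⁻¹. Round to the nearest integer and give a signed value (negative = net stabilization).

Ligand charges: 4×(+0) from CO and 1×(+0) from phen sum to +0; with overall charge +2, Cr is +2.
Cr is in group 6, so Cr²⁺ is d⁴ (6 − 2 = 4).
The d⁴ electrons fill as t₂g⁴ eg⁰.
Orbital CFSE = 4(-0.4) + 0(0.6) = -1.6Δ₀ = -1.6 × 29325 = -46920 cm⁻¹.
Relative to high-spin t₂g³ eg¹ (0 paired), the low-spin configuration has 1 additional pair, contributing +1 × 16630 = +16630 cm⁻¹.
Combining: -46920 + 16630 = -30290 cm⁻¹.

-30290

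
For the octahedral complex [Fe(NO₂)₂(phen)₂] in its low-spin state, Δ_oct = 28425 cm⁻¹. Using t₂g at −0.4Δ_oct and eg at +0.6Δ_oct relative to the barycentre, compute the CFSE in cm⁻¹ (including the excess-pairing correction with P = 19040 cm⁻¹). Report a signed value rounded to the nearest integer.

-30140

Ligand charges: 2×(-1) from NO₂⁻ and 2×(+0) from phen sum to -2; with overall charge +0, Fe is +2.
Fe is in group 8, so Fe²⁺ is d⁶ (8 − 2 = 6).
Configuration: t₂g⁶ eg⁰.
CFSE(orbital) = 6×(-0.4Δ_oct) + 0×(0.6Δ_oct) = -2.4Δ_oct; with Δ_oct = 28425 cm⁻¹ that is -68220 cm⁻¹.
Relative to high-spin t₂g⁴ eg² (1 paired), the low-spin configuration has 2 additional pairs, contributing +2 × 19040 = +38080 cm⁻¹.
Net CFSE = -68220 + 38080 = -30140 cm⁻¹.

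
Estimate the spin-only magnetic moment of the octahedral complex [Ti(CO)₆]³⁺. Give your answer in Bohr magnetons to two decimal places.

1.73 Bohr magnetons

CO is neutral, so the +3 overall charge sits on Ti: oxidation state +3.
Group 4 minus oxidation state +3 gives a d¹ configuration for Ti³⁺.
Configuration: t2g^1 e_g^0 → 1 unpaired electron.
μ(spin-only) = √[1(1+2)] = √3 ≈ 1.73 Bohr magnetons.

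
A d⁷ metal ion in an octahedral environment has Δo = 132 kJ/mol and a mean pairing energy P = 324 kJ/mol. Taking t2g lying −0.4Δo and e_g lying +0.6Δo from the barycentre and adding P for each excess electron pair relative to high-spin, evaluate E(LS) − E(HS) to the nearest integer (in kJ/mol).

192

High-spin: t2g^5 e_g^2, CFSE = -0.8Δo = -106 kJ/mol.
Low-spin: t2g^6 e_g^1, orbital CFSE = -1.8Δo = -238 kJ/mol; plus 1 excess pair × P = +324 kJ/mol; total 86 kJ/mol.
E(LS) − E(HS) = 86 − (-106) = 192 kJ/mol.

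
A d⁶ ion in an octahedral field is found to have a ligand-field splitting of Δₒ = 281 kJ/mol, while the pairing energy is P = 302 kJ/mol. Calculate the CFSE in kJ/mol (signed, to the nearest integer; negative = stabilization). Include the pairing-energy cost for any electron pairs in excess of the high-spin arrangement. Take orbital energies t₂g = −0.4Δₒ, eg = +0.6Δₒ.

-112

Since Δₒ = 281 kJ/mol < P = 302 kJ/mol, the complex adopts the high-spin configuration.
Configuration: t₂g⁴ eg².
Orbital CFSE = -0.4Δₒ = -0.4 × 281 = -112 kJ/mol.
High-spin has no excess pairs, so no pairing correction applies.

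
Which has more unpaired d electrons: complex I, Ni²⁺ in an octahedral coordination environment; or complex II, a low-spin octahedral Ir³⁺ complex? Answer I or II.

I

I: Group 10 minus oxidation state +2 gives a d⁸ configuration for Ni²⁺; For octahedral d⁸ the high- and low-spin configurations coincide; t₂g⁶ eg² → 2 unpaired.
II: Ir sits in group 9; removing 3 electrons leaves Ir³⁺ with 9 − 3 = 6 d electrons; t₂g⁶ eg⁰ → 0 unpaired.
So I has more unpaired electrons.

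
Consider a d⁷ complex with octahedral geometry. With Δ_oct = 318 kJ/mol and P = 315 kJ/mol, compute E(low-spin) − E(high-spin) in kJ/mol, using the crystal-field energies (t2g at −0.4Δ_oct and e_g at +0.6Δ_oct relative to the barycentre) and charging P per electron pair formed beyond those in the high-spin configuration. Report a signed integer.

High-spin: t2g^5 e_g^2, CFSE = -0.8Δ_oct = -254 kJ/mol.
Low-spin: t2g^6 e_g^1, orbital CFSE = -1.8Δ_oct = -572 kJ/mol; plus 1 excess pair × P = +315 kJ/mol; total -257 kJ/mol.
E(LS) − E(HS) = -257 − (-254) = -3 kJ/mol.

-3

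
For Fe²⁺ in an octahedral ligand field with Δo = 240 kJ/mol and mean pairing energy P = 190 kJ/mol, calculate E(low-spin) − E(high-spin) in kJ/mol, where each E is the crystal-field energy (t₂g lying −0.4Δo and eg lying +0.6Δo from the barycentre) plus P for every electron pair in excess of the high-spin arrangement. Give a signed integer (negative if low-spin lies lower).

-100

Fe²⁺: group 8, so d-count = 8 − 2 = 6.
High-spin d⁶ fills as t₂g⁴ eg² with CFSE 4(−0.4) + 2(+0.6) = -0.4Δo = -96 kJ/mol.
Low-spin: t₂g⁶ eg⁰, orbital CFSE = -2.4Δo = -576 kJ/mol; plus 2 excess pairs × P = +380 kJ/mol; total -196 kJ/mol.
The difference is -196 − (-96) = -100 kJ/mol, so low-spin lies lower.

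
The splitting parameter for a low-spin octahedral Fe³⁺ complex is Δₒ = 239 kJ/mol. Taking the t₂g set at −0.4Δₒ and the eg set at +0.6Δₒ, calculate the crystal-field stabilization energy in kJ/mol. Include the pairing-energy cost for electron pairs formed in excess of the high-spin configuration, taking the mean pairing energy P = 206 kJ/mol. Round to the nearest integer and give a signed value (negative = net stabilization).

-66

Fe³⁺: group 8, so d-count = 8 − 3 = 5.
Electron filling gives t₂g⁵ eg⁰.
CFSE(orbital) = 5×(-0.4Δₒ) + 0×(0.6Δₒ) = -2.0Δₒ; with Δₒ = 239 kJ/mol that is -478 kJ/mol.
Relative to high-spin t₂g³ eg² (0 paired), the low-spin configuration has 2 additional pairs, contributing +2 × 206 = +412 kJ/mol.
Overall CFSE = -478 + 412 = -66 kJ/mol.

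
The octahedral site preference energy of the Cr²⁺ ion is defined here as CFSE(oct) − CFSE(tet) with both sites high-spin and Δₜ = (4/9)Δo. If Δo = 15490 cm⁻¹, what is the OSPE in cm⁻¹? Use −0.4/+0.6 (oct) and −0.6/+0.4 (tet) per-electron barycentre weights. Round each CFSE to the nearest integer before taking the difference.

Cr is in group 6, so Cr²⁺ is d⁴ (6 − 2 = 4).
Octahedral (high-spin): t2g^3 e_g^1, CFSE = 3(−0.4) + 1(+0.6) = -0.6Δo = -0.6 × 15490 = -9294 cm⁻¹.
Tetrahedral: e^2 t2^2, CFSE = 2(−0.6) + 2(+0.4) = -0.4Δₜ = -0.4 × (4/9) × 15490 = -2754 cm⁻¹.
OSPE = -9294 − (-2754) = -6540 cm⁻¹.

-6540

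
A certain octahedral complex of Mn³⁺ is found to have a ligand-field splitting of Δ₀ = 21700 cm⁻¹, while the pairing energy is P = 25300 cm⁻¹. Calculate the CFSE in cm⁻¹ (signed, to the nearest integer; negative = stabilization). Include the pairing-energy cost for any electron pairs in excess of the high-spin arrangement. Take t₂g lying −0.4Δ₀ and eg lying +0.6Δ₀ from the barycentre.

-13020

Mn is in group 7, so Mn³⁺ is d⁴ (7 − 3 = 4).
With Δ₀ < P the complex is high-spin.
Filling d⁴ accordingly: t₂g³ eg¹.
Orbital CFSE = -0.6Δ₀ = -0.6 × 21700 = -13020 cm⁻¹.
High-spin has no excess pairs, so no pairing correction applies.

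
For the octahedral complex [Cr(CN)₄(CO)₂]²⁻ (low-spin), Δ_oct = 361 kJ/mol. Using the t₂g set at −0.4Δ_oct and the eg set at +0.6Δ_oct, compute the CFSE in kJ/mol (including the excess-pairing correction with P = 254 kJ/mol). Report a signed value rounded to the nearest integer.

Ligand charges: 4×(-1) from CN⁻ and 2×(+0) from CO sum to -4; with overall charge -2, Cr is +2.
Cr²⁺: group 6, so d-count = 6 − 2 = 4.
Electron filling gives t₂g⁴ eg⁰.
The orbital stabilization is -1.6Δ_oct = -1.6 × 361 = -578 kJ/mol.
Relative to high-spin t₂g³ eg¹ (0 paired), the low-spin configuration has 1 additional pair, contributing +1 × 254 = +254 kJ/mol.
Combining: -578 + 254 = -324 kJ/mol.

-324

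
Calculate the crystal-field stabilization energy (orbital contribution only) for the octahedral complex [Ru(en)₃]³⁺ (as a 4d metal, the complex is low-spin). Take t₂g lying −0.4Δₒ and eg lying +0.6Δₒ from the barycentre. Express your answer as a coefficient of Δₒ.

-2.0 Δₒ

en is neutral, so the +3 overall charge sits on Ru: oxidation state +3.
Ru³⁺: group 8, so d-count = 8 − 3 = 5.
Configuration: t₂g⁵ eg⁰.
CFSE = 5(-0.4Δₒ) + 0(0.6Δₒ) = -2.0Δₒ + 0.0Δₒ = -2.0Δₒ.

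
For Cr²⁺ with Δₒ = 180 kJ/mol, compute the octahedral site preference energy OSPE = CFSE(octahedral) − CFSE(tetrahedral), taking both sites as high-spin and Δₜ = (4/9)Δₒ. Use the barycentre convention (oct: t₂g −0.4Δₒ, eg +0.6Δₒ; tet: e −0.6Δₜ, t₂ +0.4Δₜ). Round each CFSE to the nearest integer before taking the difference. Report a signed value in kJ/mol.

-76

Cr²⁺: group 6, so d-count = 6 − 2 = 4.
Octahedral high-spin t2g^3 e_g^1: CFSE = -0.6 × 180 = -108 kJ/mol.
In a tetrahedral site the filling is e^2 t2^2: CFSE(tet) = -0.4Δₜ = -0.4 × (4/9)(180) = -32 kJ/mol.
OSPE = CFSE(oct) − CFSE(tet) = -108 − (-32) = -76 kJ/mol.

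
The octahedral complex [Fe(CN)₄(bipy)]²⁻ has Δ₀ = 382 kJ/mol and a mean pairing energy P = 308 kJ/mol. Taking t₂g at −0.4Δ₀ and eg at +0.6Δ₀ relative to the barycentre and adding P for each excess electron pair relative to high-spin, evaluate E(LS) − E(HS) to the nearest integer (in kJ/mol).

-148

Ligand charges: 4×(-1) from CN⁻ and 1×(+0) from bipy sum to -4; with overall charge -2, Fe is +2.
Fe sits in group 8; removing 2 electrons leaves Fe²⁺ with 8 − 2 = 6 d electrons.
High-spin d⁶ fills as t₂g⁴ eg² with CFSE 4(−0.4) + 2(+0.6) = -0.4Δ₀ = -153 kJ/mol.
For low-spin the configuration is t₂g⁶ eg⁰: orbital energy -2.4 × 382 = -917 kJ/mol, and 2 additional pairs relative to high-spin add 616 kJ/mol, giving -301 kJ/mol.
Thus E(LS) − E(HS) = -148 kJ/mol.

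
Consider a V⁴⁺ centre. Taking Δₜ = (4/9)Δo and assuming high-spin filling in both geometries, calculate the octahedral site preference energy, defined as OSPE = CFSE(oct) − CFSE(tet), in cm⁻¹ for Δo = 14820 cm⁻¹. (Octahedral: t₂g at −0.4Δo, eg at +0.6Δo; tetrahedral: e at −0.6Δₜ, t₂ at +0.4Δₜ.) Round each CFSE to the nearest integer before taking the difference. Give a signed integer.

-1976

V⁴⁺: group 5, so d-count = 5 − 4 = 1.
Octahedral high-spin t2g^1 e_g^0: CFSE = -0.4 × 14820 = -5928 cm⁻¹.
In a tetrahedral site the filling is e^1 t2^0: CFSE(tet) = -0.6Δₜ = -0.6 × (4/9)(14820) = -3952 cm⁻¹.
Subtracting, OSPE = -5928 − (-3952) = -1976 cm⁻¹.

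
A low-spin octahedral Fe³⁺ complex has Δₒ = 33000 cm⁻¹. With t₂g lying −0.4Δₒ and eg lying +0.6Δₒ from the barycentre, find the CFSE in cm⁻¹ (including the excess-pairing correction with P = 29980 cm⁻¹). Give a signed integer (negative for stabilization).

-6040

Group 8 minus oxidation state +3 gives a d⁵ configuration for Fe³⁺.
The d⁵ electrons fill as t₂g⁵ eg⁰.
The orbital stabilization is -2.0Δₒ = -2.0 × 33000 = -66000 cm⁻¹.
Relative to high-spin t₂g³ eg² (0 paired), the low-spin configuration has 2 additional pairs, contributing +2 × 29980 = +59960 cm⁻¹.
Overall CFSE = -66000 + 59960 = -6040 cm⁻¹.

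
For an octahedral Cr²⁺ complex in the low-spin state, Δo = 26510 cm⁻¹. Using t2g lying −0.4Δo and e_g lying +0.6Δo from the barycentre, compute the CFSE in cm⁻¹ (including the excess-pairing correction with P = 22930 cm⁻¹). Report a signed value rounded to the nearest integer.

Cr sits in group 6; removing 2 electrons leaves Cr²⁺ with 6 − 2 = 4 d electrons.
Configuration: t2g^4 e_g^0.
The orbital stabilization is -1.6Δo = -1.6 × 26510 = -42416 cm⁻¹.
Pairing penalty: 1 pair vs 0 in the high-spin reference → 1 extra × P = 22930 cm⁻¹.
Net CFSE = -42416 + 22930 = -19486 cm⁻¹.

-19486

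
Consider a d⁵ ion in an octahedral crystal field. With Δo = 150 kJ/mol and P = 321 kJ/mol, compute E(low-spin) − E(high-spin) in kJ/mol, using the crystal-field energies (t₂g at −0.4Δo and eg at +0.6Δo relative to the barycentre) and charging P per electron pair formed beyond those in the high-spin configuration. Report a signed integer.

342

High-spin d⁵ fills as t₂g³ eg² with CFSE 3(−0.4) + 2(+0.6) = 0.0Δo = 0 kJ/mol.
For low-spin the configuration is t₂g⁵ eg⁰: orbital energy -2.0 × 150 = -300 kJ/mol, and 2 additional pairs relative to high-spin add 642 kJ/mol, giving 342 kJ/mol.
Thus E(LS) − E(HS) = 342 kJ/mol.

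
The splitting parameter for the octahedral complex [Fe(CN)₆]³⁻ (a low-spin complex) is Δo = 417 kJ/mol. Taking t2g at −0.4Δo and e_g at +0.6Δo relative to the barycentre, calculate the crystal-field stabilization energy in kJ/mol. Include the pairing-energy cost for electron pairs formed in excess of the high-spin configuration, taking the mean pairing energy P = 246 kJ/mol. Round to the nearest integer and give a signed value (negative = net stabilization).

Each CN⁻ contributes -1; 6 × (-1) = -6. With overall charge -3, Fe is in the +3 oxidation state.
Fe is in group 8, so Fe³⁺ is d⁵ (8 − 3 = 5).
The d⁵ electrons fill as t2g^5 e_g^0.
CFSE(orbital) = 5×(-0.4Δo) + 0×(0.6Δo) = -2.0Δo; with Δo = 417 kJ/mol that is -834 kJ/mol.
Pairing penalty: 2 pairs vs 0 in the high-spin reference → 2 extra × P = 492 kJ/mol.
Net CFSE = -834 + 492 = -342 kJ/mol.

-342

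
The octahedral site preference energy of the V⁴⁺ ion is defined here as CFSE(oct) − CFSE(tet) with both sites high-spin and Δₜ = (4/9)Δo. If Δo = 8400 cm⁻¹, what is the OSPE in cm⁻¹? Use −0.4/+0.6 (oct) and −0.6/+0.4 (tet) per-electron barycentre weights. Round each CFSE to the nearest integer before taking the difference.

-1120

V⁴⁺: group 5, so d-count = 5 − 4 = 1.
In an octahedral site d¹ (HS) is t2g^1 e_g^0, giving CFSE(oct) = -0.4Δo = -3360 cm⁻¹.
In a tetrahedral site the filling is e^1 t2^0: CFSE(tet) = -0.6Δₜ = -0.6 × (4/9)(8400) = -2240 cm⁻¹.
Subtracting, OSPE = -3360 − (-2240) = -1120 cm⁻¹.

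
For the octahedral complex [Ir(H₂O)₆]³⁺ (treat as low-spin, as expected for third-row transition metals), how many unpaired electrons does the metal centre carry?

H₂O is neutral, so the +3 overall charge sits on Ir: oxidation state +3.
Group 9 minus oxidation state +3 gives a d⁶ configuration for Ir³⁺.
Configuration: t2g^6 e_g^0, giving 0 unpaired electrons.

0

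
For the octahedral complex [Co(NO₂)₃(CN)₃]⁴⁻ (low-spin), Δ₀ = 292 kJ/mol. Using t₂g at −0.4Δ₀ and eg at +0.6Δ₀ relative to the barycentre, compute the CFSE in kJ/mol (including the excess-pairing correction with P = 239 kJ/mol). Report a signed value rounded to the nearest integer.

-287

Ligand charges: 3×(-1) from NO₂⁻ and 3×(-1) from CN⁻ sum to -6; with overall charge -4, Co is +2.
Co is in group 9, so Co²⁺ is d⁷ (9 − 2 = 7).
Electron filling gives t₂g⁶ eg¹.
Orbital CFSE = 6(-0.4) + 1(0.6) = -1.8Δ₀ = -1.8 × 292 = -526 kJ/mol.
High-spin d⁷ would be t₂g⁵ eg² with 2 pairs; low-spin has 3, so 1 excess pair costs +1P = +239 kJ/mol.
Net CFSE = -526 + 239 = -287 kJ/mol.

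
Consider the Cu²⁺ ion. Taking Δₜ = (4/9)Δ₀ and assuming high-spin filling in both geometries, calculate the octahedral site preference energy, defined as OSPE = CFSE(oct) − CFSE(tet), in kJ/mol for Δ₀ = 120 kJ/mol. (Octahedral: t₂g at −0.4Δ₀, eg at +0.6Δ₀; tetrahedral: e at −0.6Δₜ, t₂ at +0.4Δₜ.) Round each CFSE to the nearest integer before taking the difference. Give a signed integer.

Cu is in group 11, so Cu²⁺ is d⁹ (11 − 2 = 9).
In an octahedral site d⁹ (HS) is t₂g⁶ eg³, giving CFSE(oct) = -0.6Δ₀ = -72 kJ/mol.
Tetrahedral: e⁴ t₂⁵, CFSE = 4(−0.6) + 5(+0.4) = -0.4Δₜ = -0.4 × (4/9) × 120 = -21 kJ/mol.
OSPE = CFSE(oct) − CFSE(tet) = -72 − (-21) = -51 kJ/mol.

-51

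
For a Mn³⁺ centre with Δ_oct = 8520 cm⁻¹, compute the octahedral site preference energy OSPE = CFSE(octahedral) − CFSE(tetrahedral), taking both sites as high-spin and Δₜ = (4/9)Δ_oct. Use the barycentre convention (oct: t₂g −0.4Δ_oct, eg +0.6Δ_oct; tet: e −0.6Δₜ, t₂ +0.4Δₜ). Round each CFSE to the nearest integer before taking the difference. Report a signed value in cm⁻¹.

Mn is in group 7, so Mn³⁺ is d⁴ (7 − 3 = 4).
Octahedral (high-spin): t₂g³ eg¹, CFSE = 3(−0.4) + 1(+0.6) = -0.6Δ_oct = -0.6 × 8520 = -5112 cm⁻¹.
Tetrahedral e² t₂² gives -0.4Δₜ = -0.4 × (4/9) × 8520 = -1515 cm⁻¹.
OSPE = CFSE(oct) − CFSE(tet) = -5112 − (-1515) = -3597 cm⁻¹.

-3597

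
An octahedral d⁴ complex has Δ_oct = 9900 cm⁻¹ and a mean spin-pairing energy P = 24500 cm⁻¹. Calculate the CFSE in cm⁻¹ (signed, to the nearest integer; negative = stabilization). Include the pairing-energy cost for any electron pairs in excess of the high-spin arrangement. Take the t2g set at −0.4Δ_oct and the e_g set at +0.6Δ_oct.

-5940

Δ_oct < P, so pairing is avoided: the ground state is high-spin.
Configuration: t2g^3 e_g^1.
Orbital CFSE = -0.6Δ_oct = -0.6 × 9900 = -5940 cm⁻¹.
High-spin has no excess pairs, so no pairing correction applies.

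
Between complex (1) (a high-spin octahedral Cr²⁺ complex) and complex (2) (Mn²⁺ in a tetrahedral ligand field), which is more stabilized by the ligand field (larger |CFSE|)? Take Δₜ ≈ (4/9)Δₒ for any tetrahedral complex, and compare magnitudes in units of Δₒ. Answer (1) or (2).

(1): Cr is in group 6, so Cr²⁺ is d⁴ (6 − 2 = 4); t2g^3 e_g^1, CFSE = -0.6Δₒ.
(2): Mn sits in group 7; removing 2 electrons leaves Mn²⁺ with 7 − 2 = 5 d electrons; With tetrahedral geometry the complex is necessarily high-spin; e² t₂³, CFSE = 0.0Δₜ ≈ 0.00Δₒ.
So (1) has the larger |CFSE|.

(1)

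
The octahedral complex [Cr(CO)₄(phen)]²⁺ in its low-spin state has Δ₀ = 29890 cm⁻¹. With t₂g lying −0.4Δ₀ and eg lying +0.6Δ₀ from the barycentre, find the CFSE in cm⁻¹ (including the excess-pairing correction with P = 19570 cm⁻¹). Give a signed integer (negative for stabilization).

Ligand charges: 4×(+0) from CO and 1×(+0) from phen sum to +0; with overall charge +2, Cr is +2.
Cr²⁺: group 6, so d-count = 6 − 2 = 4.
The d⁴ electrons fill as t₂g⁴ eg⁰.
CFSE(orbital) = 4×(-0.4Δ₀) + 0×(0.6Δ₀) = -1.6Δ₀; with Δ₀ = 29890 cm⁻¹ that is -47824 cm⁻¹.
Relative to high-spin t₂g³ eg¹ (0 paired), the low-spin configuration has 1 additional pair, contributing +1 × 19570 = +19570 cm⁻¹.
Overall CFSE = -47824 + 19570 = -28254 cm⁻¹.

-28254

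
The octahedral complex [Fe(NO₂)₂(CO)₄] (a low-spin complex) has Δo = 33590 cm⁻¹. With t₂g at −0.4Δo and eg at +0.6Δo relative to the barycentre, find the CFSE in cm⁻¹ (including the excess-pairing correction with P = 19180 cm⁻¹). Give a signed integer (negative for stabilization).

-42256

Ligand charges: 2×(-1) from NO₂⁻ and 4×(+0) from CO sum to -2; with overall charge +0, Fe is +2.
Fe²⁺: group 8, so d-count = 8 − 2 = 6.
Electron filling gives t₂g⁶ eg⁰.
Orbital CFSE = 6(-0.4) + 0(0.6) = -2.4Δo = -2.4 × 33590 = -80616 cm⁻¹.
Pairing penalty: 3 pairs vs 1 in the high-spin reference → 2 extra × P = 38360 cm⁻¹.
Net CFSE = -80616 + 38360 = -42256 cm⁻¹.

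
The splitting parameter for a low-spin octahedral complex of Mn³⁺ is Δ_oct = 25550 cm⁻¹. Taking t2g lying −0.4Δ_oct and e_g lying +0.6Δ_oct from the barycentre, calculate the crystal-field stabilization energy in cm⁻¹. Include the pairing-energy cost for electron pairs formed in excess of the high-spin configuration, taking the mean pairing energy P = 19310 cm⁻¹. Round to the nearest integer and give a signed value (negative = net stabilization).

-21570

Mn is in group 7, so Mn³⁺ is d⁴ (7 − 3 = 4).
Electron filling gives t2g^4 e_g^0.
CFSE(orbital) = 4×(-0.4Δ_oct) + 0×(0.6Δ_oct) = -1.6Δ_oct; with Δ_oct = 25550 cm⁻¹ that is -40880 cm⁻¹.
Pairing penalty: 1 pair vs 0 in the high-spin reference → 1 extra × P = 19310 cm⁻¹.
Net CFSE = -40880 + 19310 = -21570 cm⁻¹.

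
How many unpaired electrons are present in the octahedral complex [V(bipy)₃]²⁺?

3

bipy is neutral, so the +2 overall charge sits on V: oxidation state +2.
V²⁺: group 5, so d-count = 5 − 2 = 3.
Configuration: t2g^3 e_g^0, giving 3 unpaired electrons.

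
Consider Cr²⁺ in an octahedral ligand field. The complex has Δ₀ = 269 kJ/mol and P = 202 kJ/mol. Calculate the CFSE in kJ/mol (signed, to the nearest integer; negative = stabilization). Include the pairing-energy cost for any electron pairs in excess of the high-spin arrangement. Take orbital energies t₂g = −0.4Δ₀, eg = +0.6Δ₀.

Group 6 minus oxidation state +2 gives a d⁴ configuration for Cr²⁺.
Since Δ₀ = 269 kJ/mol > P = 202 kJ/mol, the complex adopts the low-spin configuration.
Filling d⁴ accordingly: t₂g⁴ eg⁰.
Orbital CFSE = -1.6Δ₀ = -1.6 × 269 = -430 kJ/mol.
Excess pairs vs high-spin: 1 − 0 = 1; pairing cost = +202 kJ/mol.
Net CFSE = -430 + 202 = -228 kJ/mol.

-228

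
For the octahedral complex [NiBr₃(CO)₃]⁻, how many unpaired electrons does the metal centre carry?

2

Ligand charges: 3×(-1) from Br⁻ and 3×(+0) from CO sum to -3; with overall charge -1, Ni is +2.
Ni is in group 10, so Ni²⁺ is d⁸ (10 − 2 = 8).
Configuration: t2g^6 e_g^2, giving 2 unpaired electrons.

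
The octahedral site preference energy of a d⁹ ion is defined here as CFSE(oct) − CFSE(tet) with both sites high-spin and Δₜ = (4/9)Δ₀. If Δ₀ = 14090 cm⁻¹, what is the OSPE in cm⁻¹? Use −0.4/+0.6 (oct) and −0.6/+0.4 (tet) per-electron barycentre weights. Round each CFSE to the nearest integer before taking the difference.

-5949

In an octahedral site d⁹ (HS) is t2g^6 e_g^3, giving CFSE(oct) = -0.6Δ₀ = -8454 cm⁻¹.
Tetrahedral e^4 t2^5 gives -0.4Δₜ = -0.4 × (4/9) × 14090 = -2505 cm⁻¹.
OSPE = -8454 − (-2505) = -5949 cm⁻¹.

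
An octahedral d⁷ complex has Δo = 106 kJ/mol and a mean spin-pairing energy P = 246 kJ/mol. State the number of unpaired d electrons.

3

With Δo < P the complex is high-spin.
Filling d⁷ accordingly: t₂g⁵ eg².
Unpaired electrons: 3.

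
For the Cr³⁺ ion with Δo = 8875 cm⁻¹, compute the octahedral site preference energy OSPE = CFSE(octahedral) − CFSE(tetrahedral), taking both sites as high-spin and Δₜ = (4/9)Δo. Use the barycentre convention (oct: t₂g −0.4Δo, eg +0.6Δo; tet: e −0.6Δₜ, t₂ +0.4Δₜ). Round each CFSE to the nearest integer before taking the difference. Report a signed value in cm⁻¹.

-7494

Group 6 minus oxidation state +3 gives a d³ configuration for Cr³⁺.
Octahedral (high-spin): t₂g³ eg⁰, CFSE = 3(−0.4) + 0(+0.6) = -1.2Δo = -1.2 × 8875 = -10650 cm⁻¹.
Tetrahedral e² t₂¹ gives -0.8Δₜ = -0.8 × (4/9) × 8875 = -3156 cm⁻¹.
OSPE = -10650 − (-3156) = -7494 cm⁻¹.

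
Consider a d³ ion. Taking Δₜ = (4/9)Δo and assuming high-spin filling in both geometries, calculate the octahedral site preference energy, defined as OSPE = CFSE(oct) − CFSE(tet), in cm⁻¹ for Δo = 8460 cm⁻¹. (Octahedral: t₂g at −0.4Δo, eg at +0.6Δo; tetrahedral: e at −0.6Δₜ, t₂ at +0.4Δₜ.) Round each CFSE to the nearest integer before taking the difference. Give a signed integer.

In an octahedral site d³ (HS) is t₂g³ eg⁰, giving CFSE(oct) = -1.2Δo = -10152 cm⁻¹.
Tetrahedral e² t₂¹ gives -0.8Δₜ = -0.8 × (4/9) × 8460 = -3008 cm⁻¹.
OSPE = -10152 − (-3008) = -7144 cm⁻¹.

-7144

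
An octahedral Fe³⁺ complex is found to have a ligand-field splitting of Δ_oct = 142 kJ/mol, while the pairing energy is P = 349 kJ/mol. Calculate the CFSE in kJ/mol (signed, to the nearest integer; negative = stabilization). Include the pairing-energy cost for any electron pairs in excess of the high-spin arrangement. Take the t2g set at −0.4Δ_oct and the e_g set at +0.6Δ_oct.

Fe is in group 8, so Fe³⁺ is d⁵ (8 − 3 = 5).
Here Δ_oct < P (142 < 349), so the high-spin state is favoured.
Configuration: t2g^3 e_g^2.
Orbital CFSE = 0.0Δ_oct = 0.0 × 142 = 0 kJ/mol.
High-spin has no excess pairs, so no pairing correction applies.

0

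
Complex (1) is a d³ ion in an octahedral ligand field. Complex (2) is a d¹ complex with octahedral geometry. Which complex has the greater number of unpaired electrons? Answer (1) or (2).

(1)

(1): t₂g³ eg⁰ → 3 unpaired.
(2): For octahedral d¹ the high- and low-spin configurations coincide; t2g^1 e_g^0 → 1 unpaired.
So (1) has more unpaired electrons.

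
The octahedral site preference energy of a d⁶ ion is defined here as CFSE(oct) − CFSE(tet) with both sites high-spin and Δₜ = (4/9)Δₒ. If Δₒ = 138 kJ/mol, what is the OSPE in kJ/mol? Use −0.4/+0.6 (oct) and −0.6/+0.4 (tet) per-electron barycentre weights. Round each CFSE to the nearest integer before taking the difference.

In an octahedral site d⁶ (HS) is t₂g⁴ eg², giving CFSE(oct) = -0.4Δₒ = -55 kJ/mol.
Tetrahedral e³ t₂³ gives -0.6Δₜ = -0.6 × (4/9) × 138 = -37 kJ/mol.
OSPE = CFSE(oct) − CFSE(tet) = -55 − (-37) = -18 kJ/mol.

-18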